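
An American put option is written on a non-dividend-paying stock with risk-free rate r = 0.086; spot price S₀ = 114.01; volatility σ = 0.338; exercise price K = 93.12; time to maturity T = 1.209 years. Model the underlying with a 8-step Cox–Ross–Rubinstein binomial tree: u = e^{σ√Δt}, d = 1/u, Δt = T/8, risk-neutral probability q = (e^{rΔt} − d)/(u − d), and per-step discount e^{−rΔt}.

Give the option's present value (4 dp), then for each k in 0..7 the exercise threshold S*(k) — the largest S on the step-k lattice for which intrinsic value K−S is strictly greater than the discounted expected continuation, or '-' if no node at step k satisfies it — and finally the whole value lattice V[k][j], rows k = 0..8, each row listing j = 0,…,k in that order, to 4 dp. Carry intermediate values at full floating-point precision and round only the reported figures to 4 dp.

price = 4.6945
boundary = - - - - 67.4036 59.1042 67.4036 76.8685
tree:
4.6945
7.5079 2.1832
11.6976 3.7812 0.7445
17.6676 6.4125 1.4170 0.1347
25.7164 10.5904 2.6691 0.2824 0.0000
34.0158 16.8964 4.9632 0.5921 0.0000 0.0000
41.2933 25.7164 9.0787 1.2414 0.0000 0.0000 0.0000
47.6747 34.0158 16.2515 2.6029 0.0000 0.0000 0.0000 0.0000
53.2704 41.2933 25.7164 5.4576 0.0000 0.0000 0.0000 0.0000 0.0000

Δt=0.15113  u=1.14042  d=0.87687  q=0.51683  discount=0.98709
step 8 (expiry): payoffs max(K−S,0) = 53.2704 41.2933 25.7164 5.4576 0.0000 0.0000 0.0000 0.0000 0.0000
step 7: (k=7,j=0): S=45.4453, (K−S)⁺=47.6747, hold=46.4723 ⇒ V=47.6747 exercise | (k=7,j=1): S=59.1042, (K−S)⁺=34.0158, hold=32.8134 ⇒ V=34.0158 exercise | (k=7,j=2): S=76.8685, (K−S)⁺=16.2515, hold=15.0491 ⇒ V=16.2515 exercise | (k=7,j=3): S=99.9719, (K−S)⁺=0.0000, hold=2.6029 ⇒ V=2.6029 continue | (k=7,j=4): S=130.0193, (K−S)⁺=0.0000, hold=0.0000 ⇒ V=0.0000 continue | (k=7,j=5): S=169.0977, (K−S)⁺=0.0000, hold=0.0000 ⇒ V=0.0000 continue | (k=7,j=6): S=219.9214, (K−S)⁺=0.0000, hold=0.0000 ⇒ V=0.0000 continue | (k=7,j=7): S=286.0206, (K−S)⁺=0.0000, hold=0.0000 ⇒ V=0.0000 continue  boundary S*=76.8685
step 6: (k=6,j=0): S=51.8267, (K−S)⁺=41.2933, hold=40.0909 ⇒ V=41.2933 exercise | (k=6,j=1): S=67.4036, (K−S)⁺=25.7164, hold=24.5139 ⇒ V=25.7164 exercise | (k=6,j=2): S=87.6624, (K−S)⁺=5.4576, hold=9.0787 ⇒ V=9.0787 continue | (k=6,j=3): S=114.0100, (K−S)⁺=0.0000, hold=1.2414 ⇒ V=1.2414 continue | (k=6,j=4): S=148.2767, (K−S)⁺=0.0000, hold=0.0000 ⇒ V=0.0000 continue | (k=6,j=5): S=192.8424, (K−S)⁺=0.0000, hold=0.0000 ⇒ V=0.0000 continue | (k=6,j=6): S=250.8028, (K−S)⁺=0.0000, hold=0.0000 ⇒ V=0.0000 continue  boundary S*=67.4036
step 5: (k=5,j=0): S=59.1042, (K−S)⁺=34.0158, hold=32.8134 ⇒ V=34.0158 exercise | (k=5,j=1): S=76.8685, (K−S)⁺=16.2515, hold=16.8964 ⇒ V=16.8964 continue | (k=5,j=2): S=99.9719, (K−S)⁺=0.0000, hold=4.9632 ⇒ V=4.9632 continue | (k=5,j=3): S=130.0193, (K−S)⁺=0.0000, hold=0.5921 ⇒ V=0.5921 continue | (k=5,j=4): S=169.0977, (K−S)⁺=0.0000, hold=0.0000 ⇒ V=0.0000 continue | (k=5,j=5): S=219.9214, (K−S)⁺=0.0000, hold=0.0000 ⇒ V=0.0000 continue  boundary S*=59.1042
step 4: (k=4,j=0): S=67.4036, (K−S)⁺=25.7164, hold=24.8429 ⇒ V=25.7164 exercise | (k=4,j=1): S=87.6624, (K−S)⁺=5.4576, hold=10.5904 ⇒ V=10.5904 continue | (k=4,j=2): S=114.0100, (K−S)⁺=0.0000, hold=2.6691 ⇒ V=2.6691 continue | (k=4,j=3): S=148.2767, (K−S)⁺=0.0000, hold=0.2824 ⇒ V=0.2824 continue | (k=4,j=4): S=192.8424, (K−S)⁺=0.0000, hold=0.0000 ⇒ V=0.0000 continue  boundary S*=67.4036
step 3: (k=3,j=0): S=76.8685, (K−S)⁺=16.2515, hold=17.6676 ⇒ V=17.6676 continue | (k=3,j=1): S=99.9719, (K−S)⁺=0.0000, hold=6.4125 ⇒ V=6.4125 continue | (k=3,j=2): S=130.0193, (K−S)⁺=0.0000, hold=1.4170 ⇒ V=1.4170 continue | (k=3,j=3): S=169.0977, (K−S)⁺=0.0000, hold=0.1347 ⇒ V=0.1347 continue  boundary S*=-
step 2: (k=2,j=0): S=87.6624, (K−S)⁺=5.4576, hold=11.6976 ⇒ V=11.6976 continue | (k=2,j=1): S=114.0100, (K−S)⁺=0.0000, hold=3.7812 ⇒ V=3.7812 continue | (k=2,j=2): S=148.2767, (K−S)⁺=0.0000, hold=0.7445 ⇒ V=0.7445 continue  boundary S*=-
step 1: (k=1,j=0): S=99.9719, (K−S)⁺=0.0000, hold=7.5079 ⇒ V=7.5079 continue | (k=1,j=1): S=130.0193, (K−S)⁺=0.0000, hold=2.1832 ⇒ V=2.1832 continue  boundary S*=-
step 0: (k=0,j=0): S=114.0100, (K−S)⁺=0.0000, hold=4.6945 ⇒ V=4.6945 continue  boundary S*=-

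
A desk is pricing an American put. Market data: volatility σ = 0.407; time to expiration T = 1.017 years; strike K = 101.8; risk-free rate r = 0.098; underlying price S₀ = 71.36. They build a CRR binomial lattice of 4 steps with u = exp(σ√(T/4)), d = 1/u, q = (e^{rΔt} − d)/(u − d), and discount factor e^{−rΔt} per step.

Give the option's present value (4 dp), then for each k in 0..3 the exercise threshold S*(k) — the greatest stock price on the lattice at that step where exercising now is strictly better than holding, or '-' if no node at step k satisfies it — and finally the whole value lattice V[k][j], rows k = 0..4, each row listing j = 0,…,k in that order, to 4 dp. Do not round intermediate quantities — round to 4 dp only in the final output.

Δt=0.25425, u=1.22780, d=0.81447, q=0.50991, disc=e^(-rΔt)=0.97539
k=4 terminal: V=max(K-S,0) → 70.3988 54.4630 30.4400 0.0000 0.0000
k=3: j=0 S=38.5544 intr=63.2456 cont=60.7404 V=63.2456[EX]; j=1 S=58.1203 intr=43.6797 cont=41.1745 V=43.6797[EX]; j=2 S=87.6157 intr=14.1843 cont=14.5511 V=14.5511[hold]; j=3 S=132.0796 intr=0.0000 cont=0.0000 V=0.0000[hold]  S*(3)=58.1203
k=2: j=0 S=47.3370 intr=54.4630 cont=51.9578 V=54.4630[EX]; j=1 S=71.3600 intr=30.4400 cont=28.1173 V=30.4400[EX]; j=2 S=107.5744 intr=0.0000 cont=6.9558 V=6.9558[hold]  S*(2)=71.3600
k=1: j=0 S=58.1203 intr=43.6797 cont=41.1745 V=43.6797[EX]; j=1 S=87.6157 intr=14.1843 cont=18.0107 V=18.0107[hold]  S*(1)=58.1203
k=0: j=0 S=71.3600 intr=30.4400 cont=29.8380 V=30.4400[EX]  S*(0)=71.3600

price = 30.4400
boundary = 71.3600 58.1203 71.3600 58.1203
tree:
30.4400
43.6797 18.0107
54.4630 30.4400 6.9558
63.2456 43.6797 14.5511 0.0000
70.3988 54.4630 30.4400 0.0000 0.0000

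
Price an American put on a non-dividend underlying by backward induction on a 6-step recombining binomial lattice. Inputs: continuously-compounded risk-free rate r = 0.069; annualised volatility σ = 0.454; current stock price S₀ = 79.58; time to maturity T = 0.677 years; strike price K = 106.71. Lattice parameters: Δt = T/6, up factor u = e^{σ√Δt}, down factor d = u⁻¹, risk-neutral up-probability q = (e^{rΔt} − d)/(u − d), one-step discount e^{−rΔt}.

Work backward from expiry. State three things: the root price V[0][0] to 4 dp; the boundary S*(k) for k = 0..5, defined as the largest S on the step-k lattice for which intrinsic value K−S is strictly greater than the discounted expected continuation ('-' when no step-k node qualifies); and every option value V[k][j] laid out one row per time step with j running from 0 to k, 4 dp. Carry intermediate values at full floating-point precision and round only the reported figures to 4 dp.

Δt=0.11283, u=1.16474, d=0.85856, q=0.48747, disc=e^(-rΔt)=0.99224
k=6 terminal: V=max(K-S,0) → 74.8372 63.4704 48.0499 27.1300 0.0000 0.0000 0.0000
k=5: j=0 S=37.1237 intr=69.5863 cont=68.7588 V=69.5863[EX]; j=1 S=50.3631 intr=56.3469 cont=55.5194 V=56.3469[EX]; j=2 S=68.3240 intr=38.3860 cont=37.5584 V=38.3860[EX]; j=3 S=92.6904 intr=14.0196 cont=13.7970 V=14.0196[EX]; j=4 S=125.7465 intr=0.0000 cont=0.0000 V=0.0000[hold]; j=5 S=170.5914 intr=0.0000 cont=0.0000 V=0.0000[hold]  S*(5)=92.6904
k=4: j=0 S=43.2396 intr=63.4704 cont=62.6429 V=63.4704[EX]; j=1 S=58.6601 intr=48.0499 cont=47.2224 V=48.0499[EX]; j=2 S=79.5800 intr=27.1300 cont=26.3024 V=27.1300[EX]; j=3 S=107.9606 intr=0.0000 cont=7.1297 V=7.1297[hold]; j=4 S=146.4625 intr=0.0000 cont=0.0000 V=0.0000[hold]  S*(4)=79.5800
k=3: j=0 S=50.3631 intr=56.3469 cont=55.5194 V=56.3469[EX]; j=1 S=68.3240 intr=38.3860 cont=37.5584 V=38.3860[EX]; j=2 S=92.6904 intr=14.0196 cont=17.2456 V=17.2456[hold]; j=3 S=125.7465 intr=0.0000 cont=3.6258 V=3.6258[hold]  S*(3)=68.3240
k=2: j=0 S=58.6601 intr=48.0499 cont=47.2224 V=48.0499[EX]; j=1 S=79.5800 intr=27.1300 cont=27.8628 V=27.8628[hold]; j=2 S=107.9606 intr=0.0000 cont=10.5240 V=10.5240[hold]  S*(2)=58.6601
k=1: j=0 S=68.3240 intr=38.3860 cont=37.9129 V=38.3860[EX]; j=1 S=92.6904 intr=14.0196 cont=19.2600 V=19.2600[hold]  S*(1)=68.3240
k=0: j=0 S=79.5800 intr=27.1300 cont=28.8372 V=28.8372[hold]  S*(0)=-

price = 28.8372
boundary = - 68.3240 58.6601 68.3240 79.5800 92.6904
tree:
28.8372
38.3860 19.2600
48.0499 27.8628 10.5240
56.3469 38.3860 17.2456 3.6258
63.4704 48.0499 27.1300 7.1297 0.0000
69.5863 56.3469 38.3860 14.0196 0.0000 0.0000
74.8372 63.4704 48.0499 27.1300 0.0000 0.0000 0.0000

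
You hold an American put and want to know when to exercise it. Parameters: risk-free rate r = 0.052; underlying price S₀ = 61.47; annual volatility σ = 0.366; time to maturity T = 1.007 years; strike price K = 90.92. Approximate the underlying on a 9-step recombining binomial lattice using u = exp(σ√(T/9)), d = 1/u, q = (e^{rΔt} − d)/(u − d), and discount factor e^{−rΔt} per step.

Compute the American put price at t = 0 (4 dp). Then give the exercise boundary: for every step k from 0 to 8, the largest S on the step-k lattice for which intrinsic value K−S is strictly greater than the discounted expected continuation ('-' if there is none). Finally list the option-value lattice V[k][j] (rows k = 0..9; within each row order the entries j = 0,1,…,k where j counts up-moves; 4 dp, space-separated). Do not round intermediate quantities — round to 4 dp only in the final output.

params: Δt=0.11189 u=1.13024 d=0.88477 q=0.49320 e^(-rΔt)=0.99420
t_9 payoffs: 70.4960 64.8297 57.5913 48.3449 36.5331 21.4444 2.1696 0.0000 0.0000 0.0000
t_8: node(8,0) S=23.0840 payoff=67.8360 vs cont=67.3086 → 67.8360 [stop]  node(8,1) S=29.4882 payoff=61.4318 vs cont=60.9043 → 61.4318 [stop]  node(8,2) S=37.6693 payoff=53.2507 vs cont=52.7233 → 53.2507 [stop]  node(8,3) S=48.1199 payoff=42.8001 vs cont=42.2726 → 42.8001 [stop]  node(8,4) S=61.4700 payoff=29.4500 vs cont=28.9225 → 29.4500 [stop]  node(8,5) S=78.5238 payoff=12.3962 vs cont=11.8687 → 12.3962 [stop]  node(8,6) S=100.3089 payoff=0.0000 vs cont=1.0932 → 1.0932 [wait]  node(8,7) S=128.1379 payoff=0.0000 vs cont=0.0000 → 0.0000 [wait]  node(8,8) S=163.6875 payoff=0.0000 vs cont=0.0000 → 0.0000 [wait]  ⇒ S*(8)=78.5238
t_7: node(7,0) S=26.0903 payoff=64.8297 vs cont=64.3022 → 64.8297 [stop]  node(7,1) S=33.3287 payoff=57.5913 vs cont=57.0639 → 57.5913 [stop]  node(7,2) S=42.5751 payoff=48.3449 vs cont=47.8174 → 48.3449 [stop]  node(7,3) S=54.3869 payoff=36.5331 vs cont=36.0057 → 36.5331 [stop]  node(7,4) S=69.4756 payoff=21.4444 vs cont=20.9170 → 21.4444 [stop]  node(7,5) S=88.7504 payoff=2.1696 vs cont=6.7819 → 6.7819 [wait]  node(7,6) S=113.3727 payoff=0.0000 vs cont=0.5508 → 0.5508 [wait]  node(7,7) S=144.8260 payoff=0.0000 vs cont=0.0000 → 0.0000 [wait]  ⇒ S*(7)=69.4756
t_6: node(6,0) S=29.4882 payoff=61.4318 vs cont=60.9043 → 61.4318 [stop]  node(6,1) S=37.6693 payoff=53.2507 vs cont=52.7233 → 53.2507 [stop]  node(6,2) S=48.1199 payoff=42.8001 vs cont=42.2726 → 42.8001 [stop]  node(6,3) S=61.4700 payoff=29.4500 vs cont=28.9225 → 29.4500 [stop]  node(6,4) S=78.5238 payoff=12.3962 vs cont=14.1304 → 14.1304 [wait]  node(6,5) S=100.3089 payoff=0.0000 vs cont=3.6872 → 3.6872 [wait]  node(6,6) S=128.1379 payoff=0.0000 vs cont=0.2775 → 0.2775 [wait]  ⇒ S*(6)=61.4700
t_5: node(5,0) S=33.3287 payoff=57.5913 vs cont=57.0639 → 57.5913 [stop]  node(5,1) S=42.5751 payoff=48.3449 vs cont=47.8174 → 48.3449 [stop]  node(5,2) S=54.3869 payoff=36.5331 vs cont=36.0057 → 36.5331 [stop]  node(5,3) S=69.4756 payoff=21.4444 vs cont=21.7673 → 21.7673 [wait]  node(5,4) S=88.7504 payoff=2.1696 vs cont=8.9277 → 8.9277 [wait]  node(5,5) S=113.3727 payoff=0.0000 vs cont=1.9939 → 1.9939 [wait]  ⇒ S*(5)=54.3869
t_4: node(4,0) S=37.6693 payoff=53.2507 vs cont=52.7233 → 53.2507 [stop]  node(4,1) S=48.1199 payoff=42.8001 vs cont=42.2726 → 42.8001 [stop]  node(4,2) S=61.4700 payoff=29.4500 vs cont=29.0809 → 29.4500 [stop]  node(4,3) S=78.5238 payoff=12.3962 vs cont=15.3452 → 15.3452 [wait]  node(4,4) S=100.3089 payoff=0.0000 vs cont=5.4760 → 5.4760 [wait]  ⇒ S*(4)=61.4700
t_3: node(3,0) S=42.5751 payoff=48.3449 vs cont=47.8174 → 48.3449 [stop]  node(3,1) S=54.3869 payoff=36.5331 vs cont=36.0057 → 36.5331 [stop]  node(3,2) S=69.4756 payoff=21.4444 vs cont=22.3630 → 22.3630 [wait]  node(3,3) S=88.7504 payoff=2.1696 vs cont=10.4169 → 10.4169 [wait]  ⇒ S*(3)=54.3869
t_2: node(2,0) S=48.1199 payoff=42.8001 vs cont=42.2726 → 42.8001 [stop]  node(2,1) S=61.4700 payoff=29.4500 vs cont=29.3730 → 29.4500 [stop]  node(2,2) S=78.5238 payoff=12.3962 vs cont=16.3756 → 16.3756 [wait]  ⇒ S*(2)=61.4700
t_1: node(1,0) S=54.3869 payoff=36.5331 vs cont=36.0057 → 36.5331 [stop]  node(1,1) S=69.4756 payoff=21.4444 vs cont=22.8682 → 22.8682 [wait]  ⇒ S*(1)=54.3869
t_0: node(0,0) S=61.4700 payoff=29.4500 vs cont=29.6207 → 29.6207 [wait]  ⇒ S*(0)=-

price = 29.6207
boundary = - 54.3869 61.4700 54.3869 61.4700 54.3869 61.4700 69.4756 78.5238
tree:
29.6207
36.5331 22.8682
42.8001 29.4500 16.3756
48.3449 36.5331 22.3630 10.4169
53.2507 42.8001 29.4500 15.3452 5.4760
57.5913 48.3449 36.5331 21.7673 8.9277 1.9939
61.4318 53.2507 42.8001 29.4500 14.1304 3.6872 0.2775
64.8297 57.5913 48.3449 36.5331 21.4444 6.7819 0.5508 0.0000
67.8360 61.4318 53.2507 42.8001 29.4500 12.3962 1.0932 0.0000 0.0000
70.4960 64.8297 57.5913 48.3449 36.5331 21.4444 2.1696 0.0000 0.0000 0.0000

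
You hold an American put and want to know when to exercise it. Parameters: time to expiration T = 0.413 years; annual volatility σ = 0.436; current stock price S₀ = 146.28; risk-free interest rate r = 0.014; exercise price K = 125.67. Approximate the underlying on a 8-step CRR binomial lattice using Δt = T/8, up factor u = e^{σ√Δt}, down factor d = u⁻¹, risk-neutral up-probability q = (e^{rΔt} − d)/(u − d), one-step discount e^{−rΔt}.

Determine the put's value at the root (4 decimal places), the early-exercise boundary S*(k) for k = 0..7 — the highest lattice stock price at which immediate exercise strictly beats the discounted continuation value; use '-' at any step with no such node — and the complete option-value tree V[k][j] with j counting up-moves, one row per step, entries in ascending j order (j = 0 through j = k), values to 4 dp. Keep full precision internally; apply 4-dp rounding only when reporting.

price = 6.9649
boundary = - - - - - 89.1394 98.4222 108.6716
tree:
6.9649
10.2987 3.3477
14.8586 5.3525 1.1713
20.8190 8.3954 2.0495 0.2175
28.1638 12.8584 3.5519 0.4177 0.0000
36.5306 19.1021 6.0838 0.8022 0.0000 0.0000
44.9378 27.2478 10.2674 1.5406 0.0000 0.0000 0.0000
52.5521 36.5306 16.9984 2.9586 0.0000 0.0000 0.0000 0.0000
59.4482 44.9378 27.2478 5.6817 0.0000 0.0000 0.0000 0.0000 0.0000

Δt=0.05162, u=1.10414, d=0.90568, q=0.47890, disc=e^(-rΔt)=0.99928
k=8 terminal: V=max(K-S,0) → 59.4482 44.9378 27.2478 5.6817 0.0000 0.0000 0.0000 0.0000 0.0000
k=7: j=0 S=73.1179 intr=52.5521 cont=52.4613 V=52.5521[EX]; j=1 S=89.1394 intr=36.5306 cont=36.4398 V=36.5306[EX]; j=2 S=108.6716 intr=16.9984 cont=16.9076 V=16.9984[EX]; j=3 S=132.4835 intr=0.0000 cont=2.9586 V=2.9586[hold]; j=4 S=161.5132 intr=0.0000 cont=0.0000 V=0.0000[hold]; j=5 S=196.9038 intr=0.0000 cont=0.0000 V=0.0000[hold]; j=6 S=240.0491 intr=0.0000 cont=0.0000 V=0.0000[hold]; j=7 S=292.6483 intr=0.0000 cont=0.0000 V=0.0000[hold]  S*(7)=108.6716
k=6: j=0 S=80.7322 intr=44.9378 cont=44.8470 V=44.9378[EX]; j=1 S=98.4222 intr=27.2478 cont=27.1570 V=27.2478[EX]; j=2 S=119.9883 intr=5.6817 cont=10.2674 V=10.2674[hold]; j=3 S=146.2800 intr=0.0000 cont=1.5406 V=1.5406[hold]; j=4 S=178.3327 intr=0.0000 cont=0.0000 V=0.0000[hold]; j=5 S=217.4087 intr=0.0000 cont=0.0000 V=0.0000[hold]; j=6 S=265.0471 intr=0.0000 cont=0.0000 V=0.0000[hold]  S*(6)=98.4222
k=5: j=0 S=89.1394 intr=36.5306 cont=36.4398 V=36.5306[EX]; j=1 S=108.6716 intr=16.9984 cont=19.1021 V=19.1021[hold]; j=2 S=132.4835 intr=0.0000 cont=6.0838 V=6.0838[hold]; j=3 S=161.5132 intr=0.0000 cont=0.8022 V=0.8022[hold]; j=4 S=196.9038 intr=0.0000 cont=0.0000 V=0.0000[hold]; j=5 S=240.0491 intr=0.0000 cont=0.0000 V=0.0000[hold]  S*(5)=89.1394
k=4: j=0 S=98.4222 intr=27.2478 cont=28.1638 V=28.1638[hold]; j=1 S=119.9883 intr=5.6817 cont=12.8584 V=12.8584[hold]; j=2 S=146.2800 intr=0.0000 cont=3.5519 V=3.5519[hold]; j=3 S=178.3327 intr=0.0000 cont=0.4177 V=0.4177[hold]; j=4 S=217.4087 intr=0.0000 cont=0.0000 V=0.0000[hold]  S*(4)=-
k=3: j=0 S=108.6716 intr=16.9984 cont=20.8190 V=20.8190[hold]; j=1 S=132.4835 intr=0.0000 cont=8.3954 V=8.3954[hold]; j=2 S=161.5132 intr=0.0000 cont=2.0495 V=2.0495[hold]; j=3 S=196.9038 intr=0.0000 cont=0.2175 V=0.2175[hold]  S*(3)=-
k=2: j=0 S=119.9883 intr=5.6817 cont=14.8586 V=14.8586[hold]; j=1 S=146.2800 intr=0.0000 cont=5.3525 V=5.3525[hold]; j=2 S=178.3327 intr=0.0000 cont=1.1713 V=1.1713[hold]  S*(2)=-
k=1: j=0 S=132.4835 intr=0.0000 cont=10.2987 V=10.2987[hold]; j=1 S=161.5132 intr=0.0000 cont=3.3477 V=3.3477[hold]  S*(1)=-
k=0: j=0 S=146.2800 intr=0.0000 cont=6.9649 V=6.9649[hold]  S*(0)=-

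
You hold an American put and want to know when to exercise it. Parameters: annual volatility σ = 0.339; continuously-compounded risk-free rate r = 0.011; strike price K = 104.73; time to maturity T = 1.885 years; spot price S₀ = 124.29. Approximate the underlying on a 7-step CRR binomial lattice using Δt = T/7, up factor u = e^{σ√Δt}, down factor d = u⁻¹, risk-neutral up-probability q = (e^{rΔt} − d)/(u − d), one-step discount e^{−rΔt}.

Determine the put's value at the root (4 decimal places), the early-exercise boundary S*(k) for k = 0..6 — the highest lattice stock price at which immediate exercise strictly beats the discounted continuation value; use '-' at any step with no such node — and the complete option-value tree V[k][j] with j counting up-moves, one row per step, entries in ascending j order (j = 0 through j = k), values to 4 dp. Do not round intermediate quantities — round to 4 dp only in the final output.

price = 11.3353
boundary = - - - - 61.4948 73.3226 87.4253
tree:
11.3353
16.6841 5.2419
23.8462 8.5346 1.4797
32.8570 13.6113 2.7370 0.0398
43.2352 21.1033 5.0618 0.0745 0.0000
53.1551 31.4074 9.3599 0.1395 0.0000 0.0000
61.4747 43.2352 17.3047 0.2613 0.0000 0.0000 0.0000
68.4523 53.1551 31.4074 0.4895 0.0000 0.0000 0.0000 0.0000

params: Δt=0.26929 u=1.19234 d=0.83869 q=0.46452 e^(-rΔt)=0.99704
t_7 payoffs: 68.4523 53.1551 31.4074 0.4895 0.0000 0.0000 0.0000 0.0000
t_6: node(6,0) S=43.2553 payoff=61.4747 vs cont=61.1650 → 61.4747 [stop]  node(6,1) S=61.4948 payoff=43.2352 vs cont=42.9255 → 43.2352 [stop]  node(6,2) S=87.4253 payoff=17.3047 vs cont=16.9949 → 17.3047 [stop]  node(6,3) S=124.2900 payoff=0.0000 vs cont=0.2613 → 0.2613 [wait]  node(6,4) S=176.6995 payoff=0.0000 vs cont=0.0000 → 0.0000 [wait]  node(6,5) S=251.2085 payoff=0.0000 vs cont=0.0000 → 0.0000 [wait]  node(6,6) S=357.1358 payoff=0.0000 vs cont=0.0000 → 0.0000 [wait]  ⇒ S*(6)=87.4253
t_5: node(5,0) S=51.5749 payoff=53.1551 vs cont=52.8453 → 53.1551 [stop]  node(5,1) S=73.3226 payoff=31.4074 vs cont=31.0977 → 31.4074 [stop]  node(5,2) S=104.2405 payoff=0.4895 vs cont=9.3599 → 9.3599 [wait]  node(5,3) S=148.1957 payoff=0.0000 vs cont=0.1395 → 0.1395 [wait]  node(5,4) S=210.6856 payoff=0.0000 vs cont=0.0000 → 0.0000 [wait]  node(5,5) S=299.5255 payoff=0.0000 vs cont=0.0000 → 0.0000 [wait]  ⇒ S*(5)=73.3226
t_4: node(4,0) S=61.4948 payoff=43.2352 vs cont=42.9255 → 43.2352 [stop]  node(4,1) S=87.4253 payoff=17.3047 vs cont=21.1033 → 21.1033 [wait]  node(4,2) S=124.2900 payoff=0.0000 vs cont=5.0618 → 5.0618 [wait]  node(4,3) S=176.6995 payoff=0.0000 vs cont=0.0745 → 0.0745 [wait]  node(4,4) S=251.2085 payoff=0.0000 vs cont=0.0000 → 0.0000 [wait]  ⇒ S*(4)=61.4948
t_3: node(3,0) S=73.3226 payoff=31.4074 vs cont=32.8570 → 32.8570 [wait]  node(3,1) S=104.2405 payoff=0.4895 vs cont=13.6113 → 13.6113 [wait]  node(3,2) S=148.1957 payoff=0.0000 vs cont=2.7370 → 2.7370 [wait]  node(3,3) S=210.6856 payoff=0.0000 vs cont=0.0398 → 0.0398 [wait]  ⇒ S*(3)=-
t_2: node(2,0) S=87.4253 payoff=17.3047 vs cont=23.8462 → 23.8462 [wait]  node(2,1) S=124.2900 payoff=0.0000 vs cont=8.5346 → 8.5346 [wait]  node(2,2) S=176.6995 payoff=0.0000 vs cont=1.4797 → 1.4797 [wait]  ⇒ S*(2)=-
t_1: node(1,0) S=104.2405 payoff=0.4895 vs cont=16.6841 → 16.6841 [wait]  node(1,1) S=148.1957 payoff=0.0000 vs cont=5.2419 → 5.2419 [wait]  ⇒ S*(1)=-
t_0: node(0,0) S=124.2900 payoff=0.0000 vs cont=11.3353 → 11.3353 [wait]  ⇒ S*(0)=-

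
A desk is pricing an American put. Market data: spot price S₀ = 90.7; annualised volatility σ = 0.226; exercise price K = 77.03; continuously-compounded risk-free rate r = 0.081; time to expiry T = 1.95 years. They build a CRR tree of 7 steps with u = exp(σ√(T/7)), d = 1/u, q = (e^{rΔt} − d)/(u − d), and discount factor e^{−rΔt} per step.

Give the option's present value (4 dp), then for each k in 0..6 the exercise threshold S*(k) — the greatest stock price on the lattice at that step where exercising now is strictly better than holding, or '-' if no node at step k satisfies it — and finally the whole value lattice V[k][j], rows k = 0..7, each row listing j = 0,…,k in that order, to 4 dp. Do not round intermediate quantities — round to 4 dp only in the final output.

params: Δt=0.27857 u=1.12669 d=0.88756 q=0.56565 e^(-rΔt)=0.97769
t_7 payoffs: 37.6767 27.0739 13.6144 0.0000 0.0000 0.0000 0.0000 0.0000
t_6: node(6,0) S=44.3389 payoff=32.6911 vs cont=30.9724 → 32.6911 [stop]  node(6,1) S=56.2850 payoff=20.7450 vs cont=19.0264 → 20.7450 [stop]  node(6,2) S=71.4496 payoff=5.5804 vs cont=5.7815 → 5.7815 [wait]  node(6,3) S=90.7000 payoff=0.0000 vs cont=0.0000 → 0.0000 [wait]  node(6,4) S=115.1370 payoff=0.0000 vs cont=0.0000 → 0.0000 [wait]  node(6,5) S=146.1579 payoff=0.0000 vs cont=0.0000 → 0.0000 [wait]  node(6,6) S=185.5366 payoff=0.0000 vs cont=0.0000 → 0.0000 [wait]  ⇒ S*(6)=56.2850
t_5: node(5,0) S=49.9561 payoff=27.0739 vs cont=25.3552 → 27.0739 [stop]  node(5,1) S=63.4156 payoff=13.6144 vs cont=12.0070 → 13.6144 [stop]  node(5,2) S=80.5014 payoff=0.0000 vs cont=2.4552 → 2.4552 [wait]  node(5,3) S=102.1906 payoff=0.0000 vs cont=0.0000 → 0.0000 [wait]  node(5,4) S=129.7234 payoff=0.0000 vs cont=0.0000 → 0.0000 [wait]  node(5,5) S=164.6743 payoff=0.0000 vs cont=0.0000 → 0.0000 [wait]  ⇒ S*(5)=63.4156
t_4: node(4,0) S=56.2850 payoff=20.7450 vs cont=19.0264 → 20.7450 [stop]  node(4,1) S=71.4496 payoff=5.5804 vs cont=7.1393 → 7.1393 [wait]  node(4,2) S=90.7000 payoff=0.0000 vs cont=1.0426 → 1.0426 [wait]  node(4,3) S=115.1370 payoff=0.0000 vs cont=0.0000 → 0.0000 [wait]  node(4,4) S=146.1579 payoff=0.0000 vs cont=0.0000 → 0.0000 [wait]  ⇒ S*(4)=56.2850
t_3: node(3,0) S=63.4156 payoff=13.6144 vs cont=12.7579 → 13.6144 [stop]  node(3,1) S=80.5014 payoff=0.0000 vs cont=3.6084 → 3.6084 [wait]  node(3,2) S=102.1906 payoff=0.0000 vs cont=0.4428 → 0.4428 [wait]  node(3,3) S=129.7234 payoff=0.0000 vs cont=0.0000 → 0.0000 [wait]  ⇒ S*(3)=63.4156
t_2: node(2,0) S=71.4496 payoff=5.5804 vs cont=7.7771 → 7.7771 [wait]  node(2,1) S=90.7000 payoff=0.0000 vs cont=1.7772 → 1.7772 [wait]  node(2,2) S=115.1370 payoff=0.0000 vs cont=0.1880 → 0.1880 [wait]  ⇒ S*(2)=-
t_1: node(1,0) S=80.5014 payoff=0.0000 vs cont=4.2855 → 4.2855 [wait]  node(1,1) S=102.1906 payoff=0.0000 vs cont=0.8587 → 0.8587 [wait]  ⇒ S*(1)=-
t_0: node(0,0) S=90.7000 payoff=0.0000 vs cont=2.2948 → 2.2948 [wait]  ⇒ S*(0)=-

price = 2.2948
boundary = - - - 63.4156 56.2850 63.4156 56.2850
tree:
2.2948
4.2855 0.8587
7.7771 1.7772 0.1880
13.6144 3.6084 0.4428 0.0000
20.7450 7.1393 1.0426 0.0000 0.0000
27.0739 13.6144 2.4552 0.0000 0.0000 0.0000
32.6911 20.7450 5.7815 0.0000 0.0000 0.0000 0.0000
37.6767 27.0739 13.6144 0.0000 0.0000 0.0000 0.0000 0.0000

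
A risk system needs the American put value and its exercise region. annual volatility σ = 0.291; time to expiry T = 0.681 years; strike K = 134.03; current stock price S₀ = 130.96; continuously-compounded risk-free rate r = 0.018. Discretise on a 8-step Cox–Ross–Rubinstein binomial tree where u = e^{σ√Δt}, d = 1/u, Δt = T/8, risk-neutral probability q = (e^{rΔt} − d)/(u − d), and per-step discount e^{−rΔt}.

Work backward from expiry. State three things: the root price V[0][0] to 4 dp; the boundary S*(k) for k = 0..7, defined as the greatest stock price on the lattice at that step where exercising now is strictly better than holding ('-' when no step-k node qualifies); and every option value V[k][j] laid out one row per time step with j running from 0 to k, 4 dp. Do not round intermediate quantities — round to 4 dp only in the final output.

Δt=0.08513  u=1.08861  d=0.91860  q=0.48781  discount=0.99847
step 8 (expiry): payoffs max(K−S,0) = 67.6318 55.3432 40.7803 23.5222 3.0700 0.0000 0.0000 0.0000 0.0000
step 7: (k=7,j=0): S=72.2818, (K−S)⁺=61.7482, hold=61.5429 ⇒ V=61.7482 exercise | (k=7,j=1): S=85.6594, (K−S)⁺=48.3706, hold=48.1654 ⇒ V=48.3706 exercise | (k=7,j=2): S=101.5127, (K−S)⁺=32.5173, hold=32.3121 ⇒ V=32.5173 exercise | (k=7,j=3): S=120.3001, (K−S)⁺=13.7299, hold=13.5247 ⇒ V=13.7299 exercise | (k=7,j=4): S=142.5645, (K−S)⁺=0.0000, hold=1.5700 ⇒ V=1.5700 continue | (k=7,j=5): S=168.9495, (K−S)⁺=0.0000, hold=0.0000 ⇒ V=0.0000 continue | (k=7,j=6): S=200.2177, (K−S)⁺=0.0000, hold=0.0000 ⇒ V=0.0000 continue | (k=7,j=7): S=237.2729, (K−S)⁺=0.0000, hold=0.0000 ⇒ V=0.0000 continue  boundary S*=120.3001
step 6: (k=6,j=0): S=78.6868, (K−S)⁺=55.3432, hold=55.1380 ⇒ V=55.3432 exercise | (k=6,j=1): S=93.2497, (K−S)⁺=40.7803, hold=40.5751 ⇒ V=40.7803 exercise | (k=6,j=2): S=110.5078, (K−S)⁺=23.5222, hold=23.3169 ⇒ V=23.5222 exercise | (k=6,j=3): S=130.9600, (K−S)⁺=3.0700, hold=7.7863 ⇒ V=7.7863 continue | (k=6,j=4): S=155.1973, (K−S)⁺=0.0000, hold=0.8029 ⇒ V=0.8029 continue | (k=6,j=5): S=183.9203, (K−S)⁺=0.0000, hold=0.0000 ⇒ V=0.0000 continue | (k=6,j=6): S=217.9593, (K−S)⁺=0.0000, hold=0.0000 ⇒ V=0.0000 continue  boundary S*=110.5078
step 5: (k=5,j=0): S=85.6594, (K−S)⁺=48.3706, hold=48.1654 ⇒ V=48.3706 exercise | (k=5,j=1): S=101.5127, (K−S)⁺=32.5173, hold=32.3121 ⇒ V=32.5173 exercise | (k=5,j=2): S=120.3001, (K−S)⁺=13.7299, hold=15.8218 ⇒ V=15.8218 continue | (k=5,j=3): S=142.5645, (K−S)⁺=0.0000, hold=4.3731 ⇒ V=4.3731 continue | (k=5,j=4): S=168.9495, (K−S)⁺=0.0000, hold=0.4106 ⇒ V=0.4106 continue | (k=5,j=5): S=200.2177, (K−S)⁺=0.0000, hold=0.0000 ⇒ V=0.0000 continue  boundary S*=101.5127
step 4: (k=4,j=0): S=93.2497, (K−S)⁺=40.7803, hold=40.5751 ⇒ V=40.7803 exercise | (k=4,j=1): S=110.5078, (K−S)⁺=23.5222, hold=24.3358 ⇒ V=24.3358 continue | (k=4,j=2): S=130.9600, (K−S)⁺=3.0700, hold=10.2214 ⇒ V=10.2214 continue | (k=4,j=3): S=155.1973, (K−S)⁺=0.0000, hold=2.4364 ⇒ V=2.4364 continue | (k=4,j=4): S=183.9203, (K−S)⁺=0.0000, hold=0.2100 ⇒ V=0.2100 continue  boundary S*=93.2497
step 3: (k=3,j=0): S=101.5127, (K−S)⁺=32.5173, hold=32.7084 ⇒ V=32.7084 continue | (k=3,j=1): S=120.3001, (K−S)⁺=13.7299, hold=17.4240 ⇒ V=17.4240 continue | (k=3,j=2): S=142.5645, (K−S)⁺=0.0000, hold=6.4140 ⇒ V=6.4140 continue | (k=3,j=3): S=168.9495, (K−S)⁺=0.0000, hold=1.3483 ⇒ V=1.3483 continue  boundary S*=-
step 2: (k=2,j=0): S=110.5078, (K−S)⁺=23.5222, hold=25.2139 ⇒ V=25.2139 continue | (k=2,j=1): S=130.9600, (K−S)⁺=3.0700, hold=12.0348 ⇒ V=12.0348 continue | (k=2,j=2): S=155.1973, (K−S)⁺=0.0000, hold=3.9369 ⇒ V=3.9369 continue  boundary S*=-
step 1: (k=1,j=0): S=120.3001, (K−S)⁺=13.7299, hold=18.7563 ⇒ V=18.7563 continue | (k=1,j=1): S=142.5645, (K−S)⁺=0.0000, hold=8.0722 ⇒ V=8.0722 continue  boundary S*=-
step 0: (k=0,j=0): S=130.9600, (K−S)⁺=3.0700, hold=13.5238 ⇒ V=13.5238 continue  boundary S*=-

price = 13.5238
boundary = - - - - 93.2497 101.5127 110.5078 120.3001
tree:
13.5238
18.7563 8.0722
25.2139 12.0348 3.9369
32.7084 17.4240 6.4140 1.3483
40.7803 24.3358 10.2214 2.4364 0.2100
48.3706 32.5173 15.8218 4.3731 0.4106 0.0000
55.3432 40.7803 23.5222 7.7863 0.8029 0.0000 0.0000
61.7482 48.3706 32.5173 13.7299 1.5700 0.0000 0.0000 0.0000
67.6318 55.3432 40.7803 23.5222 3.0700 0.0000 0.0000 0.0000 0.0000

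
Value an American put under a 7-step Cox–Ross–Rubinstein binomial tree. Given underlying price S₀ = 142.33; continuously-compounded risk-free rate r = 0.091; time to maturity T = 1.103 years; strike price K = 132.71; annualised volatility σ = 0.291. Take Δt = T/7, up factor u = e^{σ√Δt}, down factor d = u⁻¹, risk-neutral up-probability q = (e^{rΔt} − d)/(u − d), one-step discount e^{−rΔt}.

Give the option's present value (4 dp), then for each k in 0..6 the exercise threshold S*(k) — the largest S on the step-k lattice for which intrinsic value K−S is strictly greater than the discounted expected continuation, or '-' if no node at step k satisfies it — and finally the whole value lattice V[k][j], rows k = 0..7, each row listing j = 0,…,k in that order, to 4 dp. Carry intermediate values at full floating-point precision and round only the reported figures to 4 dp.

price = 8.3064
boundary = - - - 100.6459 89.6663 100.6459 112.9699
tree:
8.3064
13.4654 4.0207
21.1639 7.0990 1.4381
32.0641 12.2066 2.8255 0.2641
43.0437 20.2693 5.4877 0.5743 0.0000
52.8255 32.0641 10.5056 1.2490 0.0000 0.0000
61.5402 43.0437 19.7401 2.7162 0.0000 0.0000 0.0000
69.3042 52.8255 32.0641 5.9070 0.0000 0.0000 0.0000 0.0000

Δt=0.15757, u=1.12245, d=0.89091, q=0.53353, disc=e^(-rΔt)=0.98576
k=7 terminal: V=max(K-S,0) → 69.3042 52.8255 32.0641 5.9070 0.0000 0.0000 0.0000 0.0000
k=6: j=0 S=71.1698 intr=61.5402 cont=59.6508 V=61.5402[EX]; j=1 S=89.6663 intr=43.0437 cont=41.1543 V=43.0437[EX]; j=2 S=112.9699 intr=19.7401 cont=17.8507 V=19.7401[EX]; j=3 S=142.3300 intr=0.0000 cont=2.7162 V=2.7162[hold]; j=4 S=179.3205 intr=0.0000 cont=0.0000 V=0.0000[hold]; j=5 S=225.9246 intr=0.0000 cont=0.0000 V=0.0000[hold]; j=6 S=284.6407 intr=0.0000 cont=0.0000 V=0.0000[hold]  S*(6)=112.9699
k=5: j=0 S=79.8845 intr=52.8255 cont=50.9361 V=52.8255[EX]; j=1 S=100.6459 intr=32.0641 cont=30.1747 V=32.0641[EX]; j=2 S=126.8030 intr=5.9070 cont=10.5056 V=10.5056[hold]; j=3 S=159.7582 intr=0.0000 cont=1.2490 V=1.2490[hold]; j=4 S=201.2782 intr=0.0000 cont=0.0000 V=0.0000[hold]; j=5 S=253.5889 intr=0.0000 cont=0.0000 V=0.0000[hold]  S*(5)=100.6459
k=4: j=0 S=89.6663 intr=43.0437 cont=41.1543 V=43.0437[EX]; j=1 S=112.9699 intr=19.7401 cont=20.2693 V=20.2693[hold]; j=2 S=142.3300 intr=0.0000 cont=5.4877 V=5.4877[hold]; j=3 S=179.3205 intr=0.0000 cont=0.5743 V=0.5743[hold]; j=4 S=225.9246 intr=0.0000 cont=0.0000 V=0.0000[hold]  S*(4)=89.6663
k=3: j=0 S=100.6459 intr=32.0641 cont=30.4531 V=32.0641[EX]; j=1 S=126.8030 intr=5.9070 cont=12.2066 V=12.2066[hold]; j=2 S=159.7582 intr=0.0000 cont=2.8255 V=2.8255[hold]; j=3 S=201.2782 intr=0.0000 cont=0.2641 V=0.2641[hold]  S*(3)=100.6459
k=2: j=0 S=112.9699 intr=19.7401 cont=21.1639 V=21.1639[hold]; j=1 S=142.3300 intr=0.0000 cont=7.0990 V=7.0990[hold]; j=2 S=179.3205 intr=0.0000 cont=1.4381 V=1.4381[hold]  S*(2)=-
k=1: j=0 S=126.8030 intr=5.9070 cont=13.4654 V=13.4654[hold]; j=1 S=159.7582 intr=0.0000 cont=4.0207 V=4.0207[hold]  S*(1)=-
k=0: j=0 S=142.3300 intr=0.0000 cont=8.3064 V=8.3064[hold]  S*(0)=-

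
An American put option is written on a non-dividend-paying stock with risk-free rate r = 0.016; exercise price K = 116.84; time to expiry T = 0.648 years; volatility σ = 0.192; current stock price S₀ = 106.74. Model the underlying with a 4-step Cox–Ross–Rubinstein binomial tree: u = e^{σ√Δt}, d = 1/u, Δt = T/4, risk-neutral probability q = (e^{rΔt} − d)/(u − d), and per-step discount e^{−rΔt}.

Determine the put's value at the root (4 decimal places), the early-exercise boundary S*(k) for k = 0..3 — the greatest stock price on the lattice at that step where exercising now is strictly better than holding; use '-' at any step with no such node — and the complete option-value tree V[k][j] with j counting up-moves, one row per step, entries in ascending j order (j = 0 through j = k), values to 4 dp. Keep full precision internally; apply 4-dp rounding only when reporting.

price = 12.7491
boundary = - - 91.4543 98.8020
tree:
12.7491
18.4566 7.0499
25.3857 11.5532 2.5375
32.1870 18.0380 5.0625 0.0000
38.4825 25.3857 10.1000 0.0000 0.0000

params: Δt=0.16200 u=1.08034 d=0.92563 q=0.49747 e^(-rΔt)=0.99741
t_4 payoffs: 38.4825 25.3857 10.1000 0.0000 0.0000
t_3: node(3,0) S=84.6530 payoff=32.1870 vs cont=31.8846 → 32.1870 [stop]  node(3,1) S=98.8020 payoff=18.0380 vs cont=17.7356 → 18.0380 [stop]  node(3,2) S=115.3158 payoff=1.5242 vs cont=5.0625 → 5.0625 [wait]  node(3,3) S=134.5898 payoff=0.0000 vs cont=0.0000 → 0.0000 [wait]  ⇒ S*(3)=98.8020
t_2: node(2,0) S=91.4543 payoff=25.3857 vs cont=25.0833 → 25.3857 [stop]  node(2,1) S=106.7400 payoff=10.1000 vs cont=11.5532 → 11.5532 [wait]  node(2,2) S=124.5806 payoff=0.0000 vs cont=2.5375 → 2.5375 [wait]  ⇒ S*(2)=91.4543
t_1: node(1,0) S=98.8020 payoff=18.0380 vs cont=18.4566 → 18.4566 [wait]  node(1,1) S=115.3158 payoff=1.5242 vs cont=7.0499 → 7.0499 [wait]  ⇒ S*(1)=-
t_0: node(0,0) S=106.7400 payoff=10.1000 vs cont=12.7491 → 12.7491 [wait]  ⇒ S*(0)=-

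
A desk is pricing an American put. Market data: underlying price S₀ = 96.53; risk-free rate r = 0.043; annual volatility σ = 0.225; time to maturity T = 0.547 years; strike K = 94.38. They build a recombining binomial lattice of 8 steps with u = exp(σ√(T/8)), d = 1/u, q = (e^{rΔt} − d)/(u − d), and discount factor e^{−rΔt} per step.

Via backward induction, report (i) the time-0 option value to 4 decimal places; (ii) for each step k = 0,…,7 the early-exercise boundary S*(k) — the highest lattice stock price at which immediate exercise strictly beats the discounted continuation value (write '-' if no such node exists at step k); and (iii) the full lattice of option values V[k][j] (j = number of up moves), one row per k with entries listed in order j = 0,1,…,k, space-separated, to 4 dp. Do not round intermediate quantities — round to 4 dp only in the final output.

Δt=0.06838  u=1.06060  d=0.94286  q=0.51030  discount=0.99706
step 8 (expiry): payoffs max(K−S,0) = 34.0892 26.5606 18.0919 8.5657 0.0000 0.0000 0.0000 0.0000 0.0000
step 7: (k=7,j=0): S=63.9444, (K−S)⁺=30.4356, hold=30.1586 ⇒ V=30.4356 exercise | (k=7,j=1): S=71.9292, (K−S)⁺=22.4508, hold=22.1737 ⇒ V=22.4508 exercise | (k=7,j=2): S=80.9111, (K−S)⁺=13.4689, hold=13.1918 ⇒ V=13.4689 exercise | (k=7,j=3): S=91.0146, (K−S)⁺=3.3654, hold=4.1823 ⇒ V=4.1823 continue | (k=7,j=4): S=102.3797, (K−S)⁺=0.0000, hold=0.0000 ⇒ V=0.0000 continue | (k=7,j=5): S=115.1640, (K−S)⁺=0.0000, hold=0.0000 ⇒ V=0.0000 continue | (k=7,j=6): S=129.5447, (K−S)⁺=0.0000, hold=0.0000 ⇒ V=0.0000 continue | (k=7,j=7): S=145.7211, (K−S)⁺=0.0000, hold=0.0000 ⇒ V=0.0000 continue  boundary S*=80.9111
step 6: (k=6,j=0): S=67.8194, (K−S)⁺=26.5606, hold=26.2836 ⇒ V=26.5606 exercise | (k=6,j=1): S=76.2881, (K−S)⁺=18.0919, hold=17.8149 ⇒ V=18.0919 exercise | (k=6,j=2): S=85.8143, (K−S)⁺=8.5657, hold=8.7043 ⇒ V=8.7043 continue | (k=6,j=3): S=96.5300, (K−S)⁺=0.0000, hold=2.0420 ⇒ V=2.0420 continue | (k=6,j=4): S=108.5838, (K−S)⁺=0.0000, hold=0.0000 ⇒ V=0.0000 continue | (k=6,j=5): S=122.1429, (K−S)⁺=0.0000, hold=0.0000 ⇒ V=0.0000 continue | (k=6,j=6): S=137.3950, (K−S)⁺=0.0000, hold=0.0000 ⇒ V=0.0000 continue  boundary S*=76.2881
step 5: (k=5,j=0): S=71.9292, (K−S)⁺=22.4508, hold=22.1737 ⇒ V=22.4508 exercise | (k=5,j=1): S=80.9111, (K−S)⁺=13.4689, hold=13.2623 ⇒ V=13.4689 exercise | (k=5,j=2): S=91.0146, (K−S)⁺=3.3654, hold=5.2889 ⇒ V=5.2889 continue | (k=5,j=3): S=102.3797, (K−S)⁺=0.0000, hold=0.9970 ⇒ V=0.9970 continue | (k=5,j=4): S=115.1640, (K−S)⁺=0.0000, hold=0.0000 ⇒ V=0.0000 continue | (k=5,j=5): S=129.5447, (K−S)⁺=0.0000, hold=0.0000 ⇒ V=0.0000 continue  boundary S*=80.9111
step 4: (k=4,j=0): S=76.2881, (K−S)⁺=18.0919, hold=17.8149 ⇒ V=18.0919 exercise | (k=4,j=1): S=85.8143, (K−S)⁺=8.5657, hold=9.2674 ⇒ V=9.2674 continue | (k=4,j=2): S=96.5300, (K−S)⁺=0.0000, hold=3.0897 ⇒ V=3.0897 continue | (k=4,j=3): S=108.5838, (K−S)⁺=0.0000, hold=0.4868 ⇒ V=0.4868 continue | (k=4,j=4): S=122.1429, (K−S)⁺=0.0000, hold=0.0000 ⇒ V=0.0000 continue  boundary S*=76.2881
step 3: (k=3,j=0): S=80.9111, (K−S)⁺=13.4689, hold=13.5488 ⇒ V=13.5488 continue | (k=3,j=1): S=91.0146, (K−S)⁺=3.3654, hold=6.0969 ⇒ V=6.0969 continue | (k=3,j=2): S=102.3797, (K−S)⁺=0.0000, hold=1.7562 ⇒ V=1.7562 continue | (k=3,j=3): S=115.1640, (K−S)⁺=0.0000, hold=0.2377 ⇒ V=0.2377 continue  boundary S*=-
step 2: (k=2,j=0): S=85.8143, (K−S)⁺=8.5657, hold=9.7175 ⇒ V=9.7175 continue | (k=2,j=1): S=96.5300, (K−S)⁺=0.0000, hold=3.8705 ⇒ V=3.8705 continue | (k=2,j=2): S=108.5838, (K−S)⁺=0.0000, hold=0.9784 ⇒ V=0.9784 continue  boundary S*=-
step 1: (k=1,j=0): S=91.0146, (K−S)⁺=3.3654, hold=6.7139 ⇒ V=6.7139 continue | (k=1,j=1): S=102.3797, (K−S)⁺=0.0000, hold=2.3876 ⇒ V=2.3876 continue  boundary S*=-
step 0: (k=0,j=0): S=96.5300, (K−S)⁺=0.0000, hold=4.4930 ⇒ V=4.4930 continue  boundary S*=-

price = 4.4930
boundary = - - - - 76.2881 80.9111 76.2881 80.9111
tree:
4.4930
6.7139 2.3876
9.7175 3.8705 0.9784
13.5488 6.0969 1.7562 0.2377
18.0919 9.2674 3.0897 0.4868 0.0000
22.4508 13.4689 5.2889 0.9970 0.0000 0.0000
26.5606 18.0919 8.7043 2.0420 0.0000 0.0000 0.0000
30.4356 22.4508 13.4689 4.1823 0.0000 0.0000 0.0000 0.0000
34.0892 26.5606 18.0919 8.5657 0.0000 0.0000 0.0000 0.0000 0.0000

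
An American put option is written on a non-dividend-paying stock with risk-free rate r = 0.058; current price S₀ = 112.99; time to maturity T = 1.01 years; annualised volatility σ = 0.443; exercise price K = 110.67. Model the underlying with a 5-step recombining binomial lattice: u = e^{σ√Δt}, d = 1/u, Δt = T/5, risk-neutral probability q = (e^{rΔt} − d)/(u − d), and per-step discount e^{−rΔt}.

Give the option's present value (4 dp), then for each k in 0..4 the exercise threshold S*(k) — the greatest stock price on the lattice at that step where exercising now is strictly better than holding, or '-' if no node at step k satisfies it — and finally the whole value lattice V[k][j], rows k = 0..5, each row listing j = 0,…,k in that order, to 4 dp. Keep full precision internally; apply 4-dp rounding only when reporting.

price = 16.6341
boundary = - - - 62.1772 75.8753
tree:
16.6341
24.7667 8.2248
35.5062 13.7306 2.4572
48.4928 22.2975 4.7791 0.0000
59.7180 34.7947 9.2952 0.0000 0.0000
68.9166 48.4928 18.0787 0.0000 0.0000 0.0000

Δt=0.20200, u=1.22031, d=0.81946, q=0.47979, disc=e^(-rΔt)=0.98835
k=5 terminal: V=max(K-S,0) → 68.9166 48.4928 18.0787 0.0000 0.0000 0.0000
k=4: j=0 S=50.9520 intr=59.7180 cont=58.4289 V=59.7180[EX]; j=1 S=75.8753 intr=34.7947 cont=33.5056 V=34.7947[EX]; j=2 S=112.9900 intr=0.0000 cont=9.2952 V=9.2952[hold]; j=3 S=168.2594 intr=0.0000 cont=0.0000 V=0.0000[hold]; j=4 S=250.5640 intr=0.0000 cont=0.0000 V=0.0000[hold]  S*(4)=75.8753
k=3: j=0 S=62.1772 intr=48.4928 cont=47.2038 V=48.4928[EX]; j=1 S=92.5913 intr=18.0787 cont=22.2975 V=22.2975[hold]; j=2 S=137.8827 intr=0.0000 cont=4.7791 V=4.7791[hold]; j=3 S=205.3284 intr=0.0000 cont=0.0000 V=0.0000[hold]  S*(3)=62.1772
k=2: j=0 S=75.8753 intr=34.7947 cont=35.5062 V=35.5062[hold]; j=1 S=112.9900 intr=0.0000 cont=13.7306 V=13.7306[hold]; j=2 S=168.2594 intr=0.0000 cont=2.4572 V=2.4572[hold]  S*(2)=-
k=1: j=0 S=92.5913 intr=18.0787 cont=24.7667 V=24.7667[hold]; j=1 S=137.8827 intr=0.0000 cont=8.2248 V=8.2248[hold]  S*(1)=-
k=0: j=0 S=112.9900 intr=0.0000 cont=16.6341 V=16.6341[hold]  S*(0)=-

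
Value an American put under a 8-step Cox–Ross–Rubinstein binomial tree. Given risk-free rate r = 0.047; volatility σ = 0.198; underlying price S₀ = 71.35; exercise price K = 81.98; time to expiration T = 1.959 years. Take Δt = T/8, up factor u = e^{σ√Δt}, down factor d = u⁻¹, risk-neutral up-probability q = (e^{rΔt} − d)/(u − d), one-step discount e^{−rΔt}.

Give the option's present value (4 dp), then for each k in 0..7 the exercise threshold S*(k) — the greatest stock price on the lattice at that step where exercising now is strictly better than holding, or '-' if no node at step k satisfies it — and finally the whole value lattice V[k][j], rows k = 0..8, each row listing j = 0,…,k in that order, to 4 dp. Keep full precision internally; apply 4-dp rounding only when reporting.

Δt=0.24488, u=1.10294, d=0.90667, q=0.53450, disc=e^(-rΔt)=0.98856
k=8 terminal: V=max(K-S,0) → 49.3981 42.3448 33.7647 23.3271 10.6300 0.0000 0.0000 0.0000 0.0000
k=7: j=0 S=35.9359 intr=46.0441 cont=45.1060 V=46.0441[EX]; j=1 S=43.7153 intr=38.2647 cont=37.3266 V=38.2647[EX]; j=2 S=53.1787 intr=28.8013 cont=27.8632 V=28.8013[EX]; j=3 S=64.6907 intr=17.2893 cont=16.3512 V=17.2893[EX]; j=4 S=78.6948 intr=3.2852 cont=4.8916 V=4.8916[hold]; j=5 S=95.7305 intr=0.0000 cont=0.0000 V=0.0000[hold]; j=6 S=116.4541 intr=0.0000 cont=0.0000 V=0.0000[hold]; j=7 S=141.6639 intr=0.0000 cont=0.0000 V=0.0000[hold]  S*(7)=64.6907
k=6: j=0 S=39.6352 intr=42.3448 cont=41.4067 V=42.3448[EX]; j=1 S=48.2153 intr=33.7647 cont=32.8265 V=33.7647[EX]; j=2 S=58.6529 intr=23.3271 cont=22.3890 V=23.3271[EX]; j=3 S=71.3500 intr=10.6300 cont=10.5407 V=10.6300[EX]; j=4 S=86.7957 intr=0.0000 cont=2.2510 V=2.2510[hold]; j=5 S=105.5851 intr=0.0000 cont=0.0000 V=0.0000[hold]; j=6 S=128.4420 intr=0.0000 cont=0.0000 V=0.0000[hold]  S*(6)=71.3500
k=5: j=0 S=43.7153 intr=38.2647 cont=37.3266 V=38.2647[EX]; j=1 S=53.1787 intr=28.8013 cont=27.8632 V=28.8013[EX]; j=2 S=64.6907 intr=17.2893 cont=16.3512 V=17.2893[EX]; j=3 S=78.6948 intr=3.2852 cont=6.0810 V=6.0810[hold]; j=4 S=95.7305 intr=0.0000 cont=1.0358 V=1.0358[hold]; j=5 S=116.4541 intr=0.0000 cont=0.0000 V=0.0000[hold]  S*(5)=64.6907
k=4: j=0 S=48.2153 intr=33.7647 cont=32.8265 V=33.7647[EX]; j=1 S=58.6529 intr=23.3271 cont=22.3890 V=23.3271[EX]; j=2 S=71.3500 intr=10.6300 cont=11.1692 V=11.1692[hold]; j=3 S=86.7957 intr=0.0000 cont=3.3456 V=3.3456[hold]; j=4 S=105.5851 intr=0.0000 cont=0.4767 V=0.4767[hold]  S*(4)=58.6529
k=3: j=0 S=53.1787 intr=28.8013 cont=27.8632 V=28.8013[EX]; j=1 S=64.6907 intr=17.2893 cont=16.6361 V=17.2893[EX]; j=2 S=78.6948 intr=3.2852 cont=6.9075 V=6.9075[hold]; j=3 S=95.7305 intr=0.0000 cont=1.7914 V=1.7914[hold]  S*(3)=64.6907
k=2: j=0 S=58.6529 intr=23.3271 cont=22.3890 V=23.3271[EX]; j=1 S=71.3500 intr=10.6300 cont=11.6059 V=11.6059[hold]; j=2 S=86.7957 intr=0.0000 cont=4.1252 V=4.1252[hold]  S*(2)=58.6529
k=1: j=0 S=64.6907 intr=17.2893 cont=16.8668 V=17.2893[EX]; j=1 S=78.6948 intr=3.2852 cont=7.5204 V=7.5204[hold]  S*(1)=64.6907
k=0: j=0 S=71.3500 intr=10.6300 cont=11.9297 V=11.9297[hold]  S*(0)=-

price = 11.9297
boundary = - 64.6907 58.6529 64.6907 58.6529 64.6907 71.3500 64.6907
tree:
11.9297
17.2893 7.5204
23.3271 11.6059 4.1252
28.8013 17.2893 6.9075 1.7914
33.7647 23.3271 11.1692 3.3456 0.4767
38.2647 28.8013 17.2893 6.0810 1.0358 0.0000
42.3448 33.7647 23.3271 10.6300 2.2510 0.0000 0.0000
46.0441 38.2647 28.8013 17.2893 4.8916 0.0000 0.0000 0.0000
49.3981 42.3448 33.7647 23.3271 10.6300 0.0000 0.0000 0.0000 0.0000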